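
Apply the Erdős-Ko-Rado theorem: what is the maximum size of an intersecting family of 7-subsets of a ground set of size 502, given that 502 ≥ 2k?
max |F| = C(501, 6) = 21312931414600

Erdős-Ko-Rado (1961): when n ≥ 2k, max |F| = C(n−1, k−1). The bound is attained by the star {A : i ∈ A} for any fixed i ∈ [n]. Here C(502−1, 7−1) = C(501, 6) = 21312931414600.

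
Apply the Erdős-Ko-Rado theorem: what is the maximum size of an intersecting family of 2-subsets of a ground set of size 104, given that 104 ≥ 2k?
max |F| = C(103, 1) = 103

The Erdős-Ko-Rado theorem states: for n ≥ 2k, an intersecting family of k-subsets of an n-element set has size at most C(n − 1, k − 1), with equality for 'star' families {A ⊆ [n] : |A| = k, i ∈ A} (fix an element i). For n = 104, k = 2: C(103, 1) = 103.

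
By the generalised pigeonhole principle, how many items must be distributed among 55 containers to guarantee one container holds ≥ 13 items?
n = (13 − 1)·55 + 1 = 661

By the generalised pigeonhole principle, to guarantee some box contains ≥ r objects we need more than (r − 1) · k objects total. Threshold: n = (r − 1) · k + 1. With r = 13 and k = 55: n = 12 · 55 + 1 = 660 + 1 = 661. For n = 660 = 12 · 55, we can put exactly 12 objects in every box, avoiding 13 in any single one — so 661 is tight.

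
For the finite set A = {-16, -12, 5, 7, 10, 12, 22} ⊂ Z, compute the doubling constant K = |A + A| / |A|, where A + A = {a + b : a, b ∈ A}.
K = |A + A| / |A| = 26/7

Enumerate A + A = {a + b : a, b ∈ A}. With |A| = 7, there are |A|^2 = 49 ordered sum pairs; collecting distinct values, A + A = {-32, -28, -24, -11, -9, -7, -6, -5, -4, -2, 0, 6, 10, 12, 14, 15, 17, 19, 20, 22, 24, 27, 29, 32, 34, 44}, so |A + A| = 26. Thus K = 26/7. For comparison, the minimum possible |A + A| over all 7-element sets is 2·7 − 1 = 13 (so min K = 13/7), attained only by arithmetic progressions.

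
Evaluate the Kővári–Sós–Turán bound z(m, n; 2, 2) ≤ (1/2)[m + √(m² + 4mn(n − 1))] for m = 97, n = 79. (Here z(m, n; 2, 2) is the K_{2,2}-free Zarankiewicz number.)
z(97, 79; 2, 2) ≤ (1/2)[97 + √(97² + 4·97·79·78)] = (1/2)[97 + √2400265] = 823.1394

Kővári–Sós–Turán: let r_1, ..., r_97 be the row sums and z = Σ r_i the total number of 1s. Each pair of columns can share at most one row with both entries 1 (else a 2×2 all-ones block appears), so Σ_i C(r_i, 2) ≤ C(79, 2) = 3081. By convexity Σ_i C(r_i, 2) ≥ 97·C(z/97, 2) = z(z − 97)/(2·97), giving z² − 97z − 97·79·78 ≤ 0 and hence z ≤ (1/2)[97 + √(9409 + 4·597714)] = (1/2)[97 + √2400265] ≈ (1/2)(97 + 1549.2789) = 823.1394.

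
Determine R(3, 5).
R(3, 5) = 14

Lower bound: an explicit 2-colouring of K_{13} (typically a Paley-type or other structured construction) avoids a red K_3 and a blue K_5, showing R(3, 5) > 13.
Upper bound: the Erdős–Szekeres recurrence R(r, t') ≤ R(r−1, t') + R(r, t'−1) yields R(3, 5) ≤ 14.
Hence R(3, 5) = 14.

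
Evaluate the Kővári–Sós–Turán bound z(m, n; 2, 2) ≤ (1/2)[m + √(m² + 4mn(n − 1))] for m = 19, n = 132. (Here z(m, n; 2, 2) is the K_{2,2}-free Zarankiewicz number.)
z(19, 132; 2, 2) ≤ (1/2)[19 + √(19² + 4·19·132·131)] = (1/2)[19 + √1314553] = 582.7698

Kővári–Sós–Turán: let r_1, ..., r_19 be the row sums and z = Σ r_i the total number of 1s. Each pair of columns can share at most one row with both entries 1 (else a 2×2 all-ones block appears), so Σ_i C(r_i, 2) ≤ C(132, 2) = 8646. By convexity Σ_i C(r_i, 2) ≥ 19·C(z/19, 2) = z(z − 19)/(2·19), giving z² − 19z − 19·132·131 ≤ 0 and hence z ≤ (1/2)[19 + √(361 + 4·328548)] = (1/2)[19 + √1314553] ≈ (1/2)(19 + 1146.5396) = 582.7698.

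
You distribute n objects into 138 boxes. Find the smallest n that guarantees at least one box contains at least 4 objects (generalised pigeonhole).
n = (4 − 1)·138 + 1 = 415

By the generalised pigeonhole principle, to guarantee some box contains ≥ r objects we need more than (r − 1) · k objects total. Threshold: n = (r − 1) · k + 1. With r = 4 and k = 138: n = 3 · 138 + 1 = 414 + 1 = 415. For n = 414 = 3 · 138, we can put exactly 3 objects in every box, avoiding 4 in any single one — so 415 is tight.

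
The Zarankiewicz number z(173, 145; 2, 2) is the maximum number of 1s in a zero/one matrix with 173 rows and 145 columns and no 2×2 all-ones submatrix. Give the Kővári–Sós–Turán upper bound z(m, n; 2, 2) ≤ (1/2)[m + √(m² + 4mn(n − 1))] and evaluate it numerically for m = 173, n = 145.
z(173, 145; 2, 2) ≤ (1/2)[173 + √(173² + 4·173·145·144)] = (1/2)[173 + √14478889] = 1989.0568

Kővári–Sós–Turán: let r_1, ..., r_173 be the row sums and z = Σ r_i the total number of 1s. Each pair of columns can share at most one row with both entries 1 (else a 2×2 all-ones block appears), so Σ_i C(r_i, 2) ≤ C(145, 2) = 10440. By convexity Σ_i C(r_i, 2) ≥ 173·C(z/173, 2) = z(z − 173)/(2·173), giving z² − 173z − 173·145·144 ≤ 0 and hence z ≤ (1/2)[173 + √(29929 + 4·3612240)] = (1/2)[173 + √14478889] ≈ (1/2)(173 + 3805.1135) = 1989.0568.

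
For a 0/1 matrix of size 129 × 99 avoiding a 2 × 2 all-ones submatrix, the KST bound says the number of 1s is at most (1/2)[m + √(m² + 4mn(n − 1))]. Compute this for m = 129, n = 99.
z(129, 99; 2, 2) ≤ (1/2)[129 + √(129² + 4·129·99·98)] = (1/2)[129 + √5022873] = 1185.0883

Kővári–Sós–Turán: let r_1, ..., r_129 be the row sums and z = Σ r_i the total number of 1s. Each pair of columns can share at most one row with both entries 1 (else a 2×2 all-ones block appears), so Σ_i C(r_i, 2) ≤ C(99, 2) = 4851. By convexity Σ_i C(r_i, 2) ≥ 129·C(z/129, 2) = z(z − 129)/(2·129), giving z² − 129z − 129·99·98 ≤ 0 and hence z ≤ (1/2)[129 + √(16641 + 4·1251558)] = (1/2)[129 + √5022873] ≈ (1/2)(129 + 2241.1767) = 1185.0883.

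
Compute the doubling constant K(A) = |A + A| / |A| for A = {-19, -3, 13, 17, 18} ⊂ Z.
K = |A + A| / |A| = 14/5

Enumerate A + A = {a + b : a, b ∈ A}. With |A| = 5, there are |A|^2 = 25 ordered sum pairs; collecting distinct values, A + A = {-38, -22, -6, -2, -1, 10, 14, 15, 26, 30, 31, 34, 35, 36}, so |A + A| = 14. Thus K = 14/5. For comparison, the minimum possible |A + A| over all 5-element sets is 2·5 − 1 = 9 (so min K = 9/5), attained only by arithmetic progressions.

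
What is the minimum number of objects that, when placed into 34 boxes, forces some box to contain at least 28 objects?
n = (28 − 1)·34 + 1 = 919

By the generalised pigeonhole principle, to guarantee some box contains ≥ r objects we need more than (r − 1) · k objects total. Threshold: n = (r − 1) · k + 1. With r = 28 and k = 34: n = 27 · 34 + 1 = 918 + 1 = 919. For n = 918 = 27 · 34, we can put exactly 27 objects in every box, avoiding 28 in any single one — so 919 is tight.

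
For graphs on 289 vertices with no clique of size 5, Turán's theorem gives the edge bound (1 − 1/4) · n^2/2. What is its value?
Turán density bound = (3/4) · 289^2/2 = 250563/8 ≈ 31320.375

Turán's theorem: ex(n, K_{r+1}) is achieved by the complete r-partite Turán graph T(n, r) with parts as balanced as possible, and is at most (1 − 1/r) · n^2/2. For r = 4, n = 289: the density bound is (3/4) · 83521/2 = 250563/8 ≈ 31320.375. The integer-valued extremum is e(T(289, 4)) = 31320, which is strictly less than the density bound 250563/8 since 4 ∤ 289 (the parts of T(289, 4) cannot all be equal).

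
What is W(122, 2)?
W(122, 2) = 122 + 1 = 123

A 2-term AP is any pair of integers, so a monochromatic 2-AP exists iff some colour is used at least twice. With 122 colours, the colouring i ↦ i on {1, ..., 122} uses each colour once, avoiding any monochromatic pair, so W(122, 2) > 122. For {1, ..., 123}, pigeonhole forces two integers of the same colour, which form a monochromatic 2-AP. Hence W(122, 2) = 123.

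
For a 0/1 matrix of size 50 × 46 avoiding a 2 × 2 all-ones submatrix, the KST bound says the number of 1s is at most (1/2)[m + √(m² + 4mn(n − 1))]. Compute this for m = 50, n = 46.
z(50, 46; 2, 2) ≤ (1/2)[50 + √(50² + 4·50·46·45)] = (1/2)[50 + √416500] = 347.6841

Kővári–Sós–Turán: let r_1, ..., r_50 be the row sums and z = Σ r_i the total number of 1s. Each pair of columns can share at most one row with both entries 1 (else a 2×2 all-ones block appears), so Σ_i C(r_i, 2) ≤ C(46, 2) = 1035. By convexity Σ_i C(r_i, 2) ≥ 50·C(z/50, 2) = z(z − 50)/(2·50), giving z² − 50z − 50·46·45 ≤ 0 and hence z ≤ (1/2)[50 + √(2500 + 4·103500)] = (1/2)[50 + √416500] ≈ (1/2)(50 + 645.3681) = 347.6841.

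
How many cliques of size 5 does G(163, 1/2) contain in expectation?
E[# K_5] = C(163, 5) · (1/2)^C(5, 2) = 901289592 / 2^10 = 112661199/128 = 880165.6171875

For each 5-subset S of vertices (there are C(163, 5) = 901289592 such S), let X_S = 1 if S induces a K_5 (all C(5, 2) = 10 edges present). Then P(X_S = 1) = (1/2)^10 = 1/1024. By linearity of expectation, E[# K_5] = C(163, 5) · (1/2)^10 = 901289592 / 1024 = 112661199/128 = 880165.6171875.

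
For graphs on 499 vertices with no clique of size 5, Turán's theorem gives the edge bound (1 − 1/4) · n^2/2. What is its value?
Turán density bound = (3/4) · 499^2/2 = 747003/8 ≈ 93375.375

Turán's theorem: ex(n, K_{r+1}) is achieved by the complete r-partite Turán graph T(n, r) with parts as balanced as possible, and is at most (1 − 1/r) · n^2/2. For r = 4, n = 499: the density bound is (3/4) · 249001/2 = 747003/8 ≈ 93375.375. The integer-valued extremum is e(T(499, 4)) = 93375, which is strictly less than the density bound 747003/8 since 4 ∤ 499 (the parts of T(499, 4) cannot all be equal).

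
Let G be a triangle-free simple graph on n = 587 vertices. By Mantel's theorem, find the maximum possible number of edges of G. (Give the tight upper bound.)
ex(587, K_3) = ⌊587^2/4⌋ = 86142

Mantel (1907): a triangle-free graph on n vertices has at most ⌊n^2/4⌋ edges, with equality for the complete bipartite graph K_{⌊n/2⌋, ⌈n/2⌉}. For n = 587: ⌊587^2/4⌋ = ⌊344569/4⌋ = 86142. The extremal graph is K_{293, 294}, which has 293·294 = 86142 edges.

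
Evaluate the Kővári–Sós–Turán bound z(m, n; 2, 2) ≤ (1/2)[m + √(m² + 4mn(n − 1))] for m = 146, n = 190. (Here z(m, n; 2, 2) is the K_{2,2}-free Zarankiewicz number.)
z(146, 190; 2, 2) ≤ (1/2)[146 + √(146² + 4·146·190·189)] = (1/2)[146 + √20992756] = 2363.8926

Kővári–Sós–Turán: let r_1, ..., r_146 be the row sums and z = Σ r_i the total number of 1s. Each pair of columns can share at most one row with both entries 1 (else a 2×2 all-ones block appears), so Σ_i C(r_i, 2) ≤ C(190, 2) = 17955. By convexity Σ_i C(r_i, 2) ≥ 146·C(z/146, 2) = z(z − 146)/(2·146), giving z² − 146z − 146·190·189 ≤ 0 and hence z ≤ (1/2)[146 + √(21316 + 4·5242860)] = (1/2)[146 + √20992756] ≈ (1/2)(146 + 4581.7852) = 2363.8926.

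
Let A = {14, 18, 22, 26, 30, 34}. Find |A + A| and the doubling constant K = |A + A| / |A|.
K = |A + A| / |A| = 11/6

Enumerate A + A = {a + b : a, b ∈ A}. With |A| = 6, there are |A|^2 = 36 ordered sum pairs; collecting distinct values, A + A = {28, 32, 36, 40, 44, 48, 52, 56, 60, 64, 68}, so |A + A| = 11. Thus K = 11/6. Here |A + A| = 2|A| − 1 = 11, the minimum possible — so K = 11/6 is minimal, which holds iff A is an arithmetic progression.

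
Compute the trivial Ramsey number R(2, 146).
R(2, 146) = 146

R(2, k) = k for all k ≥ 2: in a 2-colouring of K_k, either some edge is red (a red K_2) or all edges are blue (a blue K_k). And K_{145} coloured all-blue has no blue K_146, so R(2, 146) > 145. Hence R(2, 146) = 146.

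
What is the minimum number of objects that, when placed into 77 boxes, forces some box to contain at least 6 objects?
n = (6 − 1)·77 + 1 = 386

By the generalised pigeonhole principle, to guarantee some box contains ≥ r objects we need more than (r − 1) · k objects total. Threshold: n = (r − 1) · k + 1. With r = 6 and k = 77: n = 5 · 77 + 1 = 385 + 1 = 386. For n = 385 = 5 · 77, we can put exactly 5 objects in every box, avoiding 6 in any single one — so 386 is tight.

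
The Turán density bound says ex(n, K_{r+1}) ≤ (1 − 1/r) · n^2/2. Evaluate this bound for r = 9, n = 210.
Turán density bound = (8/9) · 210^2/2 = 19600

Turán's theorem: ex(n, K_{r+1}) is achieved by the complete r-partite Turán graph T(n, r) with parts as balanced as possible, and is at most (1 − 1/r) · n^2/2. For r = 9, n = 210: the density bound is (8/9) · 44100/2 = 19600. The integer-valued extremum is e(T(210, 9)) = 19599, which is strictly less than the density bound 19600 since 9 ∤ 210 (the parts of T(210, 9) cannot all be equal).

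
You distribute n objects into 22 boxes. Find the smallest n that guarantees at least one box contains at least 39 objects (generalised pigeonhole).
n = (39 − 1)·22 + 1 = 837

By the generalised pigeonhole principle, to guarantee some box contains ≥ r objects we need more than (r − 1) · k objects total. Threshold: n = (r − 1) · k + 1. With r = 39 and k = 22: n = 38 · 22 + 1 = 836 + 1 = 837. For n = 836 = 38 · 22, we can put exactly 38 objects in every box, avoiding 39 in any single one — so 837 is tight.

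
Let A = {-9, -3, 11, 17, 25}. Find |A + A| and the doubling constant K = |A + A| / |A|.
K = |A + A| / |A| = 13/5

Enumerate A + A = {a + b : a, b ∈ A}. With |A| = 5, there are |A|^2 = 25 ordered sum pairs; collecting distinct values, A + A = {-18, -12, -6, 2, 8, 14, 16, 22, 28, 34, 36, 42, 50}, so |A + A| = 13. Thus K = 13/5. For comparison, the minimum possible |A + A| over all 5-element sets is 2·5 − 1 = 9 (so min K = 9/5), attained only by arithmetic progressions.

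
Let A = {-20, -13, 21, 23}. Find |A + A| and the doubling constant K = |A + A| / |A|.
K = |A + A| / |A| = 10/4 = 5/2

Enumerate A + A = {a + b : a, b ∈ A}. With |A| = 4, there are |A|^2 = 16 ordered sum pairs; collecting distinct values, A + A = {-40, -33, -26, 1, 3, 8, 10, 42, 44, 46}, so |A + A| = 10. Thus K = 10/4 = 5/2. For comparison, the minimum possible |A + A| over all 4-element sets is 2·4 − 1 = 7 (so min K = 7/4), attained only by arithmetic progressions.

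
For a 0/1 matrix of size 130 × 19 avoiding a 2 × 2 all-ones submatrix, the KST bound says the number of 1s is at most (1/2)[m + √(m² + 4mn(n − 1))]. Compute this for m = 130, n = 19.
z(130, 19; 2, 2) ≤ (1/2)[130 + √(130² + 4·130·19·18)] = (1/2)[130 + √194740] = 285.6468

Kővári–Sós–Turán: let r_1, ..., r_130 be the row sums and z = Σ r_i the total number of 1s. Each pair of columns can share at most one row with both entries 1 (else a 2×2 all-ones block appears), so Σ_i C(r_i, 2) ≤ C(19, 2) = 171. By convexity Σ_i C(r_i, 2) ≥ 130·C(z/130, 2) = z(z − 130)/(2·130), giving z² − 130z − 130·19·18 ≤ 0 and hence z ≤ (1/2)[130 + √(16900 + 4·44460)] = (1/2)[130 + √194740] ≈ (1/2)(130 + 441.2936) = 285.6468.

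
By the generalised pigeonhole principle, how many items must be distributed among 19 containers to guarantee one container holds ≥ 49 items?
n = (49 − 1)·19 + 1 = 913

By the generalised pigeonhole principle, to guarantee some box contains ≥ r objects we need more than (r − 1) · k objects total. Threshold: n = (r − 1) · k + 1. With r = 49 and k = 19: n = 48 · 19 + 1 = 912 + 1 = 913. For n = 912 = 48 · 19, we can put exactly 48 objects in every box, avoiding 49 in any single one — so 913 is tight.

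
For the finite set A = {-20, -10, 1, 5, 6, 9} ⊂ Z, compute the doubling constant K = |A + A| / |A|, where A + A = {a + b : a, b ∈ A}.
K = |A + A| / |A| = 20/6 = 10/3

Enumerate A + A = {a + b : a, b ∈ A}. With |A| = 6, there are |A|^2 = 36 ordered sum pairs; collecting distinct values, A + A = {-40, -30, -20, -19, -15, -14, -11, -9, -5, -4, -1, 2, 6, 7, 10, 11, 12, 14, 15, 18}, so |A + A| = 20. Thus K = 20/6 = 10/3. For comparison, the minimum possible |A + A| over all 6-element sets is 2·6 − 1 = 11 (so min K = 11/6), attained only by arithmetic progressions.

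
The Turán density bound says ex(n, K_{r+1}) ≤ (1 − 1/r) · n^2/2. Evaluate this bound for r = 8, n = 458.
Turán density bound = (7/8) · 458^2/2 = 367087/4 ≈ 91771.75

Turán's theorem: ex(n, K_{r+1}) is achieved by the complete r-partite Turán graph T(n, r) with parts as balanced as possible, and is at most (1 − 1/r) · n^2/2. For r = 8, n = 458: the density bound is (7/8) · 209764/2 = 367087/4 ≈ 91771.75. The integer-valued extremum is e(T(458, 8)) = 91771, which is strictly less than the density bound 367087/4 since 8 ∤ 458 (the parts of T(458, 8) cannot all be equal).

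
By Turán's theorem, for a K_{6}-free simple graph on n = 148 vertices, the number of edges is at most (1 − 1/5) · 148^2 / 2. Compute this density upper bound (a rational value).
Turán density bound = (4/5) · 148^2/2 = 43808/5 ≈ 8761.6

Turán's theorem: ex(n, K_{r+1}) is achieved by the complete r-partite Turán graph T(n, r) with parts as balanced as possible, and is at most (1 − 1/r) · n^2/2. For r = 5, n = 148: the density bound is (4/5) · 21904/2 = 43808/5 ≈ 8761.6. The integer-valued extremum is e(T(148, 5)) = 8761, which is strictly less than the density bound 43808/5 since 5 ∤ 148 (the parts of T(148, 5) cannot all be equal).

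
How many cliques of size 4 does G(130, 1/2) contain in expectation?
E[# K_4] = C(130, 4) · (1/2)^C(4, 2) = 11358880 / 2^6 = 354965/2 = 177482.5

For each 4-subset S of vertices (there are C(130, 4) = 11358880 such S), let X_S = 1 if S induces a K_4 (all C(4, 2) = 6 edges present). Then P(X_S = 1) = (1/2)^6 = 1/64. By linearity of expectation, E[# K_4] = C(130, 4) · (1/2)^6 = 11358880 / 64 = 354965/2 = 177482.5.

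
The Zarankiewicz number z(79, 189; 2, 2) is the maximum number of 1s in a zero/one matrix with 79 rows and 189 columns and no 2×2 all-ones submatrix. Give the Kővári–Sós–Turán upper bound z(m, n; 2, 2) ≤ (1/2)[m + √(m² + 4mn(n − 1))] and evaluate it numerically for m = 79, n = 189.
z(79, 189; 2, 2) ≤ (1/2)[79 + √(79² + 4·79·189·188)] = (1/2)[79 + √11234353] = 1715.3843

Kővári–Sós–Turán: let r_1, ..., r_79 be the row sums and z = Σ r_i the total number of 1s. Each pair of columns can share at most one row with both entries 1 (else a 2×2 all-ones block appears), so Σ_i C(r_i, 2) ≤ C(189, 2) = 17766. By convexity Σ_i C(r_i, 2) ≥ 79·C(z/79, 2) = z(z − 79)/(2·79), giving z² − 79z − 79·189·188 ≤ 0 and hence z ≤ (1/2)[79 + √(6241 + 4·2807028)] = (1/2)[79 + √11234353] ≈ (1/2)(79 + 3351.7686) = 1715.3843.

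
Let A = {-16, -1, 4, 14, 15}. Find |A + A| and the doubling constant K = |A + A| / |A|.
K = |A + A| / |A| = 14/5

Enumerate A + A = {a + b : a, b ∈ A}. With |A| = 5, there are |A|^2 = 25 ordered sum pairs; collecting distinct values, A + A = {-32, -17, -12, -2, -1, 3, 8, 13, 14, 18, 19, 28, 29, 30}, so |A + A| = 14. Thus K = 14/5. For comparison, the minimum possible |A + A| over all 5-element sets is 2·5 − 1 = 9 (so min K = 9/5), attained only by arithmetic progressions.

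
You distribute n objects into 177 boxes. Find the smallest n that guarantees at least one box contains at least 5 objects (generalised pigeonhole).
n = (5 − 1)·177 + 1 = 709

By the generalised pigeonhole principle, to guarantee some box contains ≥ r objects we need more than (r − 1) · k objects total. Threshold: n = (r − 1) · k + 1. With r = 5 and k = 177: n = 4 · 177 + 1 = 708 + 1 = 709. For n = 708 = 4 · 177, we can put exactly 4 objects in every box, avoiding 5 in any single one — so 709 is tight.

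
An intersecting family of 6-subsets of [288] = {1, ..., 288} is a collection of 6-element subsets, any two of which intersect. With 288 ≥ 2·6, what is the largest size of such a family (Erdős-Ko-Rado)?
max |F| = C(287, 5) = 15668099447

The Erdős-Ko-Rado theorem states: for n ≥ 2k, an intersecting family of k-subsets of an n-element set has size at most C(n − 1, k − 1), with equality for 'star' families {A ⊆ [n] : |A| = k, i ∈ A} (fix an element i). For n = 288, k = 6: C(287, 5) = 15668099447.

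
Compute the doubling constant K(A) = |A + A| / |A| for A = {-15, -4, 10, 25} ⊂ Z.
K = |A + A| / |A| = 10/4 = 5/2

Enumerate A + A = {a + b : a, b ∈ A}. With |A| = 4, there are |A|^2 = 16 ordered sum pairs; collecting distinct values, A + A = {-30, -19, -8, -5, 6, 10, 20, 21, 35, 50}, so |A + A| = 10. Thus K = 10/4 = 5/2. For comparison, the minimum possible |A + A| over all 4-element sets is 2·4 − 1 = 7 (so min K = 7/4), attained only by arithmetic progressions.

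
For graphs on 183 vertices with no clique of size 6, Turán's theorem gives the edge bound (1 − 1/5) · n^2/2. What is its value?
Turán density bound = (4/5) · 183^2/2 = 66978/5 ≈ 13395.6

Turán's theorem: ex(n, K_{r+1}) is achieved by the complete r-partite Turán graph T(n, r) with parts as balanced as possible, and is at most (1 − 1/r) · n^2/2. For r = 5, n = 183: the density bound is (4/5) · 33489/2 = 66978/5 ≈ 13395.6. The integer-valued extremum is e(T(183, 5)) = 13395, which is strictly less than the density bound 66978/5 since 5 ∤ 183 (the parts of T(183, 5) cannot all be equal).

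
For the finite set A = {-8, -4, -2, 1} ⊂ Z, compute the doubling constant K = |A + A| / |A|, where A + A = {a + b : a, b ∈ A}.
K = |A + A| / |A| = 10/4 = 5/2

Enumerate A + A = {a + b : a, b ∈ A}. With |A| = 4, there are |A|^2 = 16 ordered sum pairs; collecting distinct values, A + A = {-16, -12, -10, -8, -7, -6, -4, -3, -1, 2}, so |A + A| = 10. Thus K = 10/4 = 5/2. For comparison, the minimum possible |A + A| over all 4-element sets is 2·4 − 1 = 7 (so min K = 7/4), attained only by arithmetic progressions.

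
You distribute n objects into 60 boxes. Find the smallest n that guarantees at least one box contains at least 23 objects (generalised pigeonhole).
n = (23 − 1)·60 + 1 = 1321

By the generalised pigeonhole principle, to guarantee some box contains ≥ r objects we need more than (r − 1) · k objects total. Threshold: n = (r − 1) · k + 1. With r = 23 and k = 60: n = 22 · 60 + 1 = 1320 + 1 = 1321. For n = 1320 = 22 · 60, we can put exactly 22 objects in every box, avoiding 23 in any single one — so 1321 is tight.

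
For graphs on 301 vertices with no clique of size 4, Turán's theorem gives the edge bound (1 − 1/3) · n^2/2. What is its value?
Turán density bound = (2/3) · 301^2/2 = 90601/3 ≈ 30200.3333

Turán's theorem: ex(n, K_{r+1}) is achieved by the complete r-partite Turán graph T(n, r) with parts as balanced as possible, and is at most (1 − 1/r) · n^2/2. For r = 3, n = 301: the density bound is (2/3) · 90601/2 = 90601/3 ≈ 30200.3333. The integer-valued extremum is e(T(301, 3)) = 30200, which is strictly less than the density bound 90601/3 since 3 ∤ 301 (the parts of T(301, 3) cannot all be equal).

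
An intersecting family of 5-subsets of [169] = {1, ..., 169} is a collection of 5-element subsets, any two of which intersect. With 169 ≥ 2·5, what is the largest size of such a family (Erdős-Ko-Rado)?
max |F| = C(168, 4) = 32018910

The Erdős-Ko-Rado theorem states: for n ≥ 2k, an intersecting family of k-subsets of an n-element set has size at most C(n − 1, k − 1), with equality for 'star' families {A ⊆ [n] : |A| = k, i ∈ A} (fix an element i). For n = 169, k = 5: C(168, 4) = 32018910.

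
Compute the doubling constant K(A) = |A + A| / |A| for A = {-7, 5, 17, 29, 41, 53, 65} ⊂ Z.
K = |A + A| / |A| = 13/7

Enumerate A + A = {a + b : a, b ∈ A}. With |A| = 7, there are |A|^2 = 49 ordered sum pairs; collecting distinct values, A + A = {-14, -2, 10, 22, 34, 46, 58, 70, 82, 94, 106, 118, 130}, so |A + A| = 13. Thus K = 13/7. Here |A + A| = 2|A| − 1 = 13, the minimum possible — so K = 13/7 is minimal, which holds iff A is an arithmetic progression.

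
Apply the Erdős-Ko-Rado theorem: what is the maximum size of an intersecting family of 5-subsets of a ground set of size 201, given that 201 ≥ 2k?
max |F| = C(200, 4) = 64684950

The Erdős-Ko-Rado theorem states: for n ≥ 2k, an intersecting family of k-subsets of an n-element set has size at most C(n − 1, k − 1), with equality for 'star' families {A ⊆ [n] : |A| = k, i ∈ A} (fix an element i). For n = 201, k = 5: C(200, 4) = 64684950.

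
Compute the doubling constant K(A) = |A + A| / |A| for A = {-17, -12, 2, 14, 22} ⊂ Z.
K = |A + A| / |A| = 15/5 = 3

Enumerate A + A = {a + b : a, b ∈ A}. With |A| = 5, there are |A|^2 = 25 ordered sum pairs; collecting distinct values, A + A = {-34, -29, -24, -15, -10, -3, 2, 4, 5, 10, 16, 24, 28, 36, 44}, so |A + A| = 15. Thus K = 15/5 = 3. For comparison, the minimum possible |A + A| over all 5-element sets is 2·5 − 1 = 9 (so min K = 9/5), attained only by arithmetic progressions.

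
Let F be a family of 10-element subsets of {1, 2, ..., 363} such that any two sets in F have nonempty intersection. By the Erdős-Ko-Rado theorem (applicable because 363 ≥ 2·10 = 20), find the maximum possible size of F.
max |F| = C(362, 9) = 266123082185839570

The Erdős-Ko-Rado theorem states: for n ≥ 2k, an intersecting family of k-subsets of an n-element set has size at most C(n − 1, k − 1), with equality for 'star' families {A ⊆ [n] : |A| = k, i ∈ A} (fix an element i). For n = 363, k = 10: C(362, 9) = 266123082185839570.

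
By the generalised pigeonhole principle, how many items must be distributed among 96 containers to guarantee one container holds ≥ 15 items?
n = (15 − 1)·96 + 1 = 1345

By the generalised pigeonhole principle, to guarantee some box contains ≥ r objects we need more than (r − 1) · k objects total. Threshold: n = (r − 1) · k + 1. With r = 15 and k = 96: n = 14 · 96 + 1 = 1344 + 1 = 1345. For n = 1344 = 14 · 96, we can put exactly 14 objects in every box, avoiding 15 in any single one — so 1345 is tight.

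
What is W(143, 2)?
W(143, 2) = 143 + 1 = 144

A 2-term AP is any pair of integers, so a monochromatic 2-AP exists iff some colour is used at least twice. With 143 colours, the colouring i ↦ i on {1, ..., 143} uses each colour once, avoiding any monochromatic pair, so W(143, 2) > 143. For {1, ..., 144}, pigeonhole forces two integers of the same colour, which form a monochromatic 2-AP. Hence W(143, 2) = 144.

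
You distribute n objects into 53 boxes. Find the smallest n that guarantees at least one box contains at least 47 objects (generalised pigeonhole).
n = (47 − 1)·53 + 1 = 2439

By the generalised pigeonhole principle, to guarantee some box contains ≥ r objects we need more than (r − 1) · k objects total. Threshold: n = (r − 1) · k + 1. With r = 47 and k = 53: n = 46 · 53 + 1 = 2438 + 1 = 2439. For n = 2438 = 46 · 53, we can put exactly 46 objects in every box, avoiding 47 in any single one — so 2439 is tight.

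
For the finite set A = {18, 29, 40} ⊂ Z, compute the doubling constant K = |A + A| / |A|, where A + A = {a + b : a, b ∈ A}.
K = |A + A| / |A| = 5/3

Enumerate A + A = {a + b : a, b ∈ A}. With |A| = 3, there are |A|^2 = 9 ordered sum pairs; collecting distinct values, A + A = {36, 47, 58, 69, 80}, so |A + A| = 5. Thus K = 5/3. Here |A + A| = 2|A| − 1 = 5, the minimum possible — so K = 5/3 is minimal, which holds iff A is an arithmetic progression.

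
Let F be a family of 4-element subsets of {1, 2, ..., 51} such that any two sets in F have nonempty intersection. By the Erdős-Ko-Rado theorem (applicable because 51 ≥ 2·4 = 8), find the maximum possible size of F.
max |F| = C(50, 3) = 19600

Erdős-Ko-Rado (1961): when n ≥ 2k, max |F| = C(n−1, k−1). The bound is attained by the star {A : i ∈ A} for any fixed i ∈ [n]. Here C(51−1, 4−1) = C(50, 3) = 19600.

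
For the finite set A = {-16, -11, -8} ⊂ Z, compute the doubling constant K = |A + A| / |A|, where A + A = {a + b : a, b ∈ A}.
K = |A + A| / |A| = 6/3 = 2

Enumerate A + A = {a + b : a, b ∈ A}. With |A| = 3, there are |A|^2 = 9 ordered sum pairs; collecting distinct values, A + A = {-32, -27, -24, -22, -19, -16}, so |A + A| = 6. Thus K = 6/3 = 2. For comparison, the minimum possible |A + A| over all 3-element sets is 2·3 − 1 = 5 (so min K = 5/3), attained only by arithmetic progressions.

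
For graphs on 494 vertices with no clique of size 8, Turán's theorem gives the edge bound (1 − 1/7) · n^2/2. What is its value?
Turán density bound = (6/7) · 494^2/2 = 732108/7 ≈ 104586.8571

Turán's theorem: ex(n, K_{r+1}) is achieved by the complete r-partite Turán graph T(n, r) with parts as balanced as possible, and is at most (1 − 1/r) · n^2/2. For r = 7, n = 494: the density bound is (6/7) · 244036/2 = 732108/7 ≈ 104586.8571. The integer-valued extremum is e(T(494, 7)) = 104586, which is strictly less than the density bound 732108/7 since 7 ∤ 494 (the parts of T(494, 7) cannot all be equal).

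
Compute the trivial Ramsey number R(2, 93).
R(2, 93) = 93

R(2, k) = k for all k ≥ 2: in a 2-colouring of K_k, either some edge is red (a red K_2) or all edges are blue (a blue K_k). And K_{92} coloured all-blue has no blue K_93, so R(2, 93) > 92. Hence R(2, 93) = 93.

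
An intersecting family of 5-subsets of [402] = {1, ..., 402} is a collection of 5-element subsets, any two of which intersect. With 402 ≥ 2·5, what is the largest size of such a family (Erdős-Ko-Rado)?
max |F| = C(401, 4) = 1061326700

The Erdős-Ko-Rado theorem states: for n ≥ 2k, an intersecting family of k-subsets of an n-element set has size at most C(n − 1, k − 1), with equality for 'star' families {A ⊆ [n] : |A| = k, i ∈ A} (fix an element i). For n = 402, k = 5: C(401, 4) = 1061326700.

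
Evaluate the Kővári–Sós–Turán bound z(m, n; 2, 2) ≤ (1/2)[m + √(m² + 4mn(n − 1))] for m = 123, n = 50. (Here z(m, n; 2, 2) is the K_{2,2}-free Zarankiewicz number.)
z(123, 50; 2, 2) ≤ (1/2)[123 + √(123² + 4·123·50·49)] = (1/2)[123 + √1220529] = 613.8878

Kővári–Sós–Turán: let r_1, ..., r_123 be the row sums and z = Σ r_i the total number of 1s. Each pair of columns can share at most one row with both entries 1 (else a 2×2 all-ones block appears), so Σ_i C(r_i, 2) ≤ C(50, 2) = 1225. By convexity Σ_i C(r_i, 2) ≥ 123·C(z/123, 2) = z(z − 123)/(2·123), giving z² − 123z − 123·50·49 ≤ 0 and hence z ≤ (1/2)[123 + √(15129 + 4·301350)] = (1/2)[123 + √1220529] ≈ (1/2)(123 + 1104.7755) = 613.8878.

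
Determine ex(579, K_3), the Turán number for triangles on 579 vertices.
ex(579, K_3) = ⌊579^2/4⌋ = 83810

Mantel (1907): a triangle-free graph on n vertices has at most ⌊n^2/4⌋ edges, with equality for the complete bipartite graph K_{⌊n/2⌋, ⌈n/2⌉}. For n = 579: ⌊579^2/4⌋ = ⌊335241/4⌋ = 83810. The extremal graph is K_{289, 290}, which has 289·290 = 83810 edges.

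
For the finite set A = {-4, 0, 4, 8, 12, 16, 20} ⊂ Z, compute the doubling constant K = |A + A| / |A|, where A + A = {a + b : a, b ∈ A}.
K = |A + A| / |A| = 13/7

Enumerate A + A = {a + b : a, b ∈ A}. With |A| = 7, there are |A|^2 = 49 ordered sum pairs; collecting distinct values, A + A = {-8, -4, 0, 4, 8, 12, 16, 20, 24, 28, 32, 36, 40}, so |A + A| = 13. Thus K = 13/7. Here |A + A| = 2|A| − 1 = 13, the minimum possible — so K = 13/7 is minimal, which holds iff A is an arithmetic progression.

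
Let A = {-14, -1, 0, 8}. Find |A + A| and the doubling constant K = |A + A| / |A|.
K = |A + A| / |A| = 10/4 = 5/2

Enumerate A + A = {a + b : a, b ∈ A}. With |A| = 4, there are |A|^2 = 16 ordered sum pairs; collecting distinct values, A + A = {-28, -15, -14, -6, -2, -1, 0, 7, 8, 16}, so |A + A| = 10. Thus K = 10/4 = 5/2. For comparison, the minimum possible |A + A| over all 4-element sets is 2·4 − 1 = 7 (so min K = 7/4), attained only by arithmetic progressions.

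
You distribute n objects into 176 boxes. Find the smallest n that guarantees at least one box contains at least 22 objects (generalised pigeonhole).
n = (22 − 1)·176 + 1 = 3697

By the generalised pigeonhole principle, to guarantee some box contains ≥ r objects we need more than (r − 1) · k objects total. Threshold: n = (r − 1) · k + 1. With r = 22 and k = 176: n = 21 · 176 + 1 = 3696 + 1 = 3697. For n = 3696 = 21 · 176, we can put exactly 21 objects in every box, avoiding 22 in any single one — so 3697 is tight.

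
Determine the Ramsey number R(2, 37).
R(2, 37) = 37

R(2, k) = k for all k ≥ 2: in a 2-colouring of K_k, either some edge is red (a red K_2) or all edges are blue (a blue K_k). And K_{36} coloured all-blue has no blue K_37, so R(2, 37) > 36. Hence R(2, 37) = 37.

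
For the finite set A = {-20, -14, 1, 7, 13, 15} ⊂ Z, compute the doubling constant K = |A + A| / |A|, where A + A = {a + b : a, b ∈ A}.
K = |A + A| / |A| = 18/6 = 3

Enumerate A + A = {a + b : a, b ∈ A}. With |A| = 6, there are |A|^2 = 36 ordered sum pairs; collecting distinct values, A + A = {-40, -34, -28, -19, -13, -7, -5, -1, 1, 2, 8, 14, 16, 20, 22, 26, 28, 30}, so |A + A| = 18. Thus K = 18/6 = 3. For comparison, the minimum possible |A + A| over all 6-element sets is 2·6 − 1 = 11 (so min K = 11/6), attained only by arithmetic progressions.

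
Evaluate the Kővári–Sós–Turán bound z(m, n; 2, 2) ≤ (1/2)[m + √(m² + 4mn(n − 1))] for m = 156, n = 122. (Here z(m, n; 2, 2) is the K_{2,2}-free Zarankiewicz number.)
z(156, 122; 2, 2) ≤ (1/2)[156 + √(156² + 4·156·122·121)] = (1/2)[156 + √9235824] = 1597.5249

Kővári–Sós–Turán: let r_1, ..., r_156 be the row sums and z = Σ r_i the total number of 1s. Each pair of columns can share at most one row with both entries 1 (else a 2×2 all-ones block appears), so Σ_i C(r_i, 2) ≤ C(122, 2) = 7381. By convexity Σ_i C(r_i, 2) ≥ 156·C(z/156, 2) = z(z − 156)/(2·156), giving z² − 156z − 156·122·121 ≤ 0 and hence z ≤ (1/2)[156 + √(24336 + 4·2302872)] = (1/2)[156 + √9235824] ≈ (1/2)(156 + 3039.0499) = 1597.5249.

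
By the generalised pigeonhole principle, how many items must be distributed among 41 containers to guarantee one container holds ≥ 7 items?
n = (7 − 1)·41 + 1 = 247

By the generalised pigeonhole principle, to guarantee some box contains ≥ r objects we need more than (r − 1) · k objects total. Threshold: n = (r − 1) · k + 1. With r = 7 and k = 41: n = 6 · 41 + 1 = 246 + 1 = 247. For n = 246 = 6 · 41, we can put exactly 6 objects in every box, avoiding 7 in any single one — so 247 is tight.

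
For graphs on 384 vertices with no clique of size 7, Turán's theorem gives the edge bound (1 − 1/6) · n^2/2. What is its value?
Turán density bound = (5/6) · 384^2/2 = 61440

Turán's theorem: ex(n, K_{r+1}) is achieved by the complete r-partite Turán graph T(n, r) with parts as balanced as possible, and is at most (1 − 1/r) · n^2/2. For r = 6, n = 384: the density bound is (5/6) · 147456/2 = 61440. Since 6 ∣ 384, the Turán graph T(384, 6) has parts of equal size 64, and its edge count e(T(384, 6)) = 61440 attains the density bound exactly.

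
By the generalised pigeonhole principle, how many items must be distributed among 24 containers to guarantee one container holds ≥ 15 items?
n = (15 − 1)·24 + 1 = 337

By the generalised pigeonhole principle, to guarantee some box contains ≥ r objects we need more than (r − 1) · k objects total. Threshold: n = (r − 1) · k + 1. With r = 15 and k = 24: n = 14 · 24 + 1 = 336 + 1 = 337. For n = 336 = 14 · 24, we can put exactly 14 objects in every box, avoiding 15 in any single one — so 337 is tight.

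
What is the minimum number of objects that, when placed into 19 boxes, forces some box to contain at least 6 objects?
n = (6 − 1)·19 + 1 = 96

By the generalised pigeonhole principle, to guarantee some box contains ≥ r objects we need more than (r − 1) · k objects total. Threshold: n = (r − 1) · k + 1. With r = 6 and k = 19: n = 5 · 19 + 1 = 95 + 1 = 96. For n = 95 = 5 · 19, we can put exactly 5 objects in every box, avoiding 6 in any single one — so 96 is tight.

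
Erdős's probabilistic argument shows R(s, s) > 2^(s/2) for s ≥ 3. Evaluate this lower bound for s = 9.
2^(9/2) = 22.6274; so R(9, 9) > 22.6274

Colour each edge of K_n uniformly at random with red/blue. The expected number of monochromatic K_9 is C(n, 9) · 2 · 2^(−C(9,2)). If C(n, 9) · 2^(1 − C(9,2)) < 1, then with positive probability no monochromatic K_9 exists, so R(9, 9) > n. The standard estimate C(n, 9) ≤ n^9/9! shows this inequality holds whenever n ≤ 2^(9/2) (since 9! · 2^(C(9,2) − 1) > 2^(9^2/2) ≥ n^9). Hence R(9, 9) > 2^(9/2) = 22.6274.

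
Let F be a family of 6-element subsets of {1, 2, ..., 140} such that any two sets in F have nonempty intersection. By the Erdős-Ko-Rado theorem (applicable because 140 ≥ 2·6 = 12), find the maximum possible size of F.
max |F| = C(139, 5) = 402073902

The Erdős-Ko-Rado theorem states: for n ≥ 2k, an intersecting family of k-subsets of an n-element set has size at most C(n − 1, k − 1), with equality for 'star' families {A ⊆ [n] : |A| = k, i ∈ A} (fix an element i). For n = 140, k = 6: C(139, 5) = 402073902.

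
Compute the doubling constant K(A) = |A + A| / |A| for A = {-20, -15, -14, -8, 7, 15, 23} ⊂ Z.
K = |A + A| / |A| = 26/7

Enumerate A + A = {a + b : a, b ∈ A}. With |A| = 7, there are |A|^2 = 49 ordered sum pairs; collecting distinct values, A + A = {-40, -35, -34, -30, -29, -28, -23, -22, -16, -13, -8, -7, -5, -1, 0, 1, 3, 7, 8, 9, 14, 15, 22, 30, 38, 46}, so |A + A| = 26. Thus K = 26/7. For comparison, the minimum possible |A + A| over all 7-element sets is 2·7 − 1 = 13 (so min K = 13/7), attained only by arithmetic progressions.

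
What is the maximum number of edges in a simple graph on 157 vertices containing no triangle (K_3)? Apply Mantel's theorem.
ex(157, K_3) = ⌊157^2/4⌋ = 6162

Mantel (1907): a triangle-free graph on n vertices has at most ⌊n^2/4⌋ edges, with equality for the complete bipartite graph K_{⌊n/2⌋, ⌈n/2⌉}. For n = 157: ⌊157^2/4⌋ = ⌊24649/4⌋ = 6162. The extremal graph is K_{78, 79}, which has 78·79 = 6162 edges.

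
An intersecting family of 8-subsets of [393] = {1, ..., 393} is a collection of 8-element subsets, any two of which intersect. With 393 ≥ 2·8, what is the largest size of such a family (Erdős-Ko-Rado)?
max |F| = C(392, 7) = 267409290432648

The Erdős-Ko-Rado theorem states: for n ≥ 2k, an intersecting family of k-subsets of an n-element set has size at most C(n − 1, k − 1), with equality for 'star' families {A ⊆ [n] : |A| = k, i ∈ A} (fix an element i). For n = 393, k = 8: C(392, 7) = 267409290432648.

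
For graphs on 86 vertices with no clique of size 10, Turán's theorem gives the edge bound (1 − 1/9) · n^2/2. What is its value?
Turán density bound = (8/9) · 86^2/2 = 29584/9 ≈ 3287.1111

Turán's theorem: ex(n, K_{r+1}) is achieved by the complete r-partite Turán graph T(n, r) with parts as balanced as possible, and is at most (1 − 1/r) · n^2/2. For r = 9, n = 86: the density bound is (8/9) · 7396/2 = 29584/9 ≈ 3287.1111. The integer-valued extremum is e(T(86, 9)) = 3286, which is strictly less than the density bound 29584/9 since 9 ∤ 86 (the parts of T(86, 9) cannot all be equal).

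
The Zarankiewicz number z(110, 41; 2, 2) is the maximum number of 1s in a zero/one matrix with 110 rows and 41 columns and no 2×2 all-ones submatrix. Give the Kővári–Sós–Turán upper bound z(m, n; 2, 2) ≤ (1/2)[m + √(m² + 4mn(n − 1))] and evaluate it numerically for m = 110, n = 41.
z(110, 41; 2, 2) ≤ (1/2)[110 + √(110² + 4·110·41·40)] = (1/2)[110 + √733700] = 483.2814

Kővári–Sós–Turán: let r_1, ..., r_110 be the row sums and z = Σ r_i the total number of 1s. Each pair of columns can share at most one row with both entries 1 (else a 2×2 all-ones block appears), so Σ_i C(r_i, 2) ≤ C(41, 2) = 820. By convexity Σ_i C(r_i, 2) ≥ 110·C(z/110, 2) = z(z − 110)/(2·110), giving z² − 110z − 110·41·40 ≤ 0 and hence z ≤ (1/2)[110 + √(12100 + 4·180400)] = (1/2)[110 + √733700] ≈ (1/2)(110 + 856.5629) = 483.2814.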